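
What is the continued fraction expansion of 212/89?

Run the Euclidean algorithm on 212 and 89; the successive quotients are the partial quotients a_0, a_1, ... (each step inverts the fractional part left over by the previous one):
  212 = 2*89 + 34, so a_0 = 2.
  89 = 2*34 + 21, so a_1 = 2.
  34 = 1*21 + 13, so a_2 = 1.
  21 = 1*13 + 8, so a_3 = 1.
  13 = 1*8 + 5, so a_4 = 1.
  8 = 1*5 + 3, so a_5 = 1.
  5 = 1*3 + 2, so a_6 = 1.
  3 = 1*2 + 1, so a_7 = 1.
  2 = 2*1 + 0, so a_8 = 2.
The remainder reaches 0 after 9 divisions, so the expansion has 9 partial quotients, read off in order.

[2; 2, 1, 1, 1, 1, 1, 1, 2]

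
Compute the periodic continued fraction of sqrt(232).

[15; (4, 3, 7, 3, 4, 30)]

Write x_i = (sqrt(232) + m_i)/d_i with (m_0, d_0) = (0, 1). a_0 = floor(sqrt(232)) = 15, since 15^2 = 225 <= 232 < 256 = 16^2.
Iterate m_{i+1} = d_i*a_i - m_i, d_{i+1} = (232 - m_{i+1}^2)/d_i, a_{i+1} = floor((a_0 + m_{i+1})/d_{i+1}):
  m_1 = 1*15 - 0 = 15, d_1 = (232 - 15^2)/1 = 7/1 = 7, a_1 = floor((15 + 15)/7) = 4.
  m_2 = 7*4 - 15 = 13, d_2 = (232 - 13^2)/7 = 63/7 = 9, a_2 = floor((15 + 13)/9) = 3.
  m_3 = 9*3 - 13 = 14, d_3 = (232 - 14^2)/9 = 36/9 = 4, a_3 = floor((15 + 14)/4) = 7.
  m_4 = 4*7 - 14 = 14, d_4 = (232 - 14^2)/4 = 36/4 = 9, a_4 = floor((15 + 14)/9) = 3.
  m_5 = 9*3 - 14 = 13, d_5 = (232 - 13^2)/9 = 63/9 = 7, a_5 = floor((15 + 13)/7) = 4.
  m_6 = 7*4 - 13 = 15, d_6 = (232 - 15^2)/7 = 7/7 = 1, a_6 = floor((15 + 15)/1) = 30.
  m_7 = 1*30 - 15 = 15, d_7 = (232 - 15^2)/1 = 7/1 = 7: (m_7, d_7) = (m_1, d_1) = (15, 7), so from here the quotients repeat a_1, ..., a_6; the period length is 6.
Hence the expansion of sqrt(232) is a_0 = 15 followed by the repeating block 4, 3, 7, 3, 4, 30 (period 6).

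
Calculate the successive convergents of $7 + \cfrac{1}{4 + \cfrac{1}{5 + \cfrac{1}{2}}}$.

7/1, 29/4, 152/21, 333/46

Using the convergent recurrence p_i = a_i*p_{i-1} + p_{i-2}, q_i = a_i*q_{i-1} + q_{i-2} with p_{-2}=0, p_{-1}=1, q_{-2}=1, q_{-1}=0:
  i=0: a_0=7, p_0 = 7*1 + 0 = 7, q_0 = 7*0 + 1 = 1.
  i=1: a_1=4, p_1 = 4*7 + 1 = 29, q_1 = 4*1 + 0 = 4.
  i=2: a_2=5, p_2 = 5*29 + 7 = 152, q_2 = 5*4 + 1 = 21.
  i=3: a_3=2, p_3 = 2*152 + 29 = 333, q_3 = 2*21 + 4 = 46.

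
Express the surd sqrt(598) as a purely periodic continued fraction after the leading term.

[24; (2, 4, 1, 15, 2, 15, 1, 4, 2, 48)]

Write x_i = (sqrt(598) + m_i)/d_i with (m_0, d_0) = (0, 1). a_0 = floor(sqrt(598)) = 24, since 24^2 = 576 <= 598 < 625 = 25^2.
Iterate m_{i+1} = d_i*a_i - m_i, d_{i+1} = (598 - m_{i+1}^2)/d_i, a_{i+1} = floor((a_0 + m_{i+1})/d_{i+1}):
  m_1 = 1*24 - 0 = 24, d_1 = (598 - 24^2)/1 = 22/1 = 22, a_1 = floor((24 + 24)/22) = 2.
  m_2 = 22*2 - 24 = 20, d_2 = (598 - 20^2)/22 = 198/22 = 9, a_2 = floor((24 + 20)/9) = 4.
  m_3 = 9*4 - 20 = 16, d_3 = (598 - 16^2)/9 = 342/9 = 38, a_3 = floor((24 + 16)/38) = 1.
  m_4 = 38*1 - 16 = 22, d_4 = (598 - 22^2)/38 = 114/38 = 3, a_4 = floor((24 + 22)/3) = 15.
  m_5 = 3*15 - 22 = 23, d_5 = (598 - 23^2)/3 = 69/3 = 23, a_5 = floor((24 + 23)/23) = 2.
  m_6 = 23*2 - 23 = 23, d_6 = (598 - 23^2)/23 = 69/23 = 3, a_6 = floor((24 + 23)/3) = 15.
  m_7 = 3*15 - 23 = 22, d_7 = (598 - 22^2)/3 = 114/3 = 38, a_7 = floor((24 + 22)/38) = 1.
  m_8 = 38*1 - 22 = 16, d_8 = (598 - 16^2)/38 = 342/38 = 9, a_8 = floor((24 + 16)/9) = 4.
  m_9 = 9*4 - 16 = 20, d_9 = (598 - 20^2)/9 = 198/9 = 22, a_9 = floor((24 + 20)/22) = 2.
  m_10 = 22*2 - 20 = 24, d_10 = (598 - 24^2)/22 = 22/22 = 1, a_10 = floor((24 + 24)/1) = 48.
  m_11 = 1*48 - 24 = 24, d_11 = (598 - 24^2)/1 = 22/1 = 22: (m_11, d_11) = (m_1, d_1) = (24, 22), so from here the quotients repeat a_1, ..., a_10; the period length is 10.
Hence the expansion of sqrt(598) is a_0 = 24 followed by the repeating block 2, 4, 1, 15, 2, 15, 1, 4, 2, 48 (period 10).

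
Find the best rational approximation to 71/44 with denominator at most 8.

Expand x = 71/44 as a continued fraction with the Euclidean algorithm:
  71 = 1*44 + 27, so a_0 = 1.
  44 = 1*27 + 17, so a_1 = 1.
  27 = 1*17 + 10, so a_2 = 1.
  17 = 1*10 + 7, so a_3 = 1.
  10 = 1*7 + 3, so a_4 = 1.
  7 = 2*3 + 1, so a_5 = 2.
  3 = 3*1 + 0, so a_6 = 3.
so x = [1; 1, 1, 1, 1, 2, 3].
Convergents (p_i = a_i*p_{i-1} + p_{i-2}, q_i = a_i*q_{i-1} + q_{i-2} with p_{-2}=0, p_{-1}=1, q_{-2}=1, q_{-1}=0), until the denominator exceeds 8:
  i=0: a_0=1, p_0 = 1*1 + 0 = 1, q_0 = 1*0 + 1 = 1.
  i=1: a_1=1, p_1 = 1*1 + 1 = 2, q_1 = 1*1 + 0 = 1.
  i=2: a_2=1, p_2 = 1*2 + 1 = 3, q_2 = 1*1 + 1 = 2.
  i=3: a_3=1, p_3 = 1*3 + 2 = 5, q_3 = 1*2 + 1 = 3.
  i=4: a_4=1, p_4 = 1*5 + 3 = 8, q_4 = 1*3 + 2 = 5.
  i=5: a_5=2, p_5 = 2*8 + 5 = 21, q_5 = 2*5 + 3 = 13.
q_5 = 13 > 8, so the last convergent with denominator <= 8 is p_4/q_4 = 8/5.
The closest fraction with denominator <= 8 is either p_4/q_4 or the intermediate fraction (k*p_4 + p_3)/(k*q_4 + q_3) with the largest k >= 1 whose denominator stays <= 8; these approach x as k grows, and every other convergent or intermediate fraction in range is farther away.
Largest k: floor((8 - q_3)/q_4) = floor((8 - 3)/5) = 1.
That gives (1*8 + 5)/(1*5 + 3) = 13/8.
Compare the errors: |x - 8/5| = |71*5 - 8*44|/(44*5) = 3/220, and |x - 13/8| = |71*8 - 13*44|/(44*8) = 4/352.
Cross-multiplying, 4*220 = 880 < 1056 = 3*352, so 4/352 is smaller: the intermediate fraction 13/8 is closer to x than 8/5.

13/8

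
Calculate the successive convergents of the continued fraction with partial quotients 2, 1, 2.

Using the convergent recurrence p_i = a_i*p_{i-1} + p_{i-2}, q_i = a_i*q_{i-1} + q_{i-2} with p_{-2}=0, p_{-1}=1, q_{-2}=1, q_{-1}=0:
  i=0: a_0=2, p_0 = 2*1 + 0 = 2, q_0 = 2*0 + 1 = 1.
  i=1: a_1=1, p_1 = 1*2 + 1 = 3, q_1 = 1*1 + 0 = 1.
  i=2: a_2=2, p_2 = 2*3 + 2 = 8, q_2 = 2*1 + 1 = 3.

2/1, 3/1, 8/3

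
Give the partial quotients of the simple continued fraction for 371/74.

Run the Euclidean algorithm on 371 and 74; the successive quotients are the partial quotients a_0, a_1, ... (each step inverts the fractional part left over by the previous one):
  371 = 5*74 + 1, so a_0 = 5.
  74 = 74*1 + 0, so a_1 = 74.
The remainder reaches 0 after 2 divisions, so the expansion has 2 partial quotients, read off in order.

[5; 74]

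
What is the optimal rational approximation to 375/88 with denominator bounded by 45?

98/23

Expand x = 375/88 as a continued fraction with the Euclidean algorithm:
  375 = 4*88 + 23, so a_0 = 4.
  88 = 3*23 + 19, so a_1 = 3.
  23 = 1*19 + 4, so a_2 = 1.
  19 = 4*4 + 3, so a_3 = 4.
  4 = 1*3 + 1, so a_4 = 1.
  3 = 3*1 + 0, so a_5 = 3.
so x = [4; 3, 1, 4, 1, 3].
Convergents (p_i = a_i*p_{i-1} + p_{i-2}, q_i = a_i*q_{i-1} + q_{i-2} with p_{-2}=0, p_{-1}=1, q_{-2}=1, q_{-1}=0), until the denominator exceeds 45:
  i=0: a_0=4, p_0 = 4*1 + 0 = 4, q_0 = 4*0 + 1 = 1.
  i=1: a_1=3, p_1 = 3*4 + 1 = 13, q_1 = 3*1 + 0 = 3.
  i=2: a_2=1, p_2 = 1*13 + 4 = 17, q_2 = 1*3 + 1 = 4.
  i=3: a_3=4, p_3 = 4*17 + 13 = 81, q_3 = 4*4 + 3 = 19.
  i=4: a_4=1, p_4 = 1*81 + 17 = 98, q_4 = 1*19 + 4 = 23.
  i=5: a_5=3, p_5 = 3*98 + 81 = 375, q_5 = 3*23 + 19 = 88.
q_5 = 88 > 45, so the last convergent with denominator <= 45 is p_4/q_4 = 98/23.
The closest fraction with denominator <= 45 is either p_4/q_4 or the intermediate fraction (k*p_4 + p_3)/(k*q_4 + q_3) with the largest k >= 1 whose denominator stays <= 45; these approach x as k grows, and every other convergent or intermediate fraction in range is farther away.
Largest k: floor((45 - q_3)/q_4) = floor((45 - 19)/23) = 1.
That gives (1*98 + 81)/(1*23 + 19) = 179/42.
Compare the errors: |x - 98/23| = |375*23 - 98*88|/(88*23) = 1/2024, and |x - 179/42| = |375*42 - 179*88|/(88*42) = 2/3696.
Cross-multiplying, 1*3696 = 3696 < 4048 = 2*2024, so 1/2024 is smaller: the convergent 98/23 is closer to x than 179/42.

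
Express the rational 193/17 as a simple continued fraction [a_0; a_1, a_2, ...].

[11; 2, 1, 5]

Run the Euclidean algorithm on 193 and 17; the successive quotients are the partial quotients a_0, a_1, ... (each step inverts the fractional part left over by the previous one):
  193 = 11*17 + 6, so a_0 = 11.
  17 = 2*6 + 5, so a_1 = 2.
  6 = 1*5 + 1, so a_2 = 1.
  5 = 5*1 + 0, so a_3 = 5.
The remainder reaches 0 after 4 divisions, so the expansion has 4 partial quotients, read off in order.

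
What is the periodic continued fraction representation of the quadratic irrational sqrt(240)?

[15; (2, 30)]

Write x_i = (sqrt(240) + m_i)/d_i with (m_0, d_0) = (0, 1). a_0 = floor(sqrt(240)) = 15, since 15^2 = 225 <= 240 < 256 = 16^2.
Iterate m_{i+1} = d_i*a_i - m_i, d_{i+1} = (240 - m_{i+1}^2)/d_i, a_{i+1} = floor((a_0 + m_{i+1})/d_{i+1}):
  m_1 = 1*15 - 0 = 15, d_1 = (240 - 15^2)/1 = 15/1 = 15, a_1 = floor((15 + 15)/15) = 2.
  m_2 = 15*2 - 15 = 15, d_2 = (240 - 15^2)/15 = 15/15 = 1, a_2 = floor((15 + 15)/1) = 30.
  m_3 = 1*30 - 15 = 15, d_3 = (240 - 15^2)/1 = 15/1 = 15: (m_3, d_3) = (m_1, d_1) = (15, 15), so from here the quotients repeat a_1, a_2; the period length is 2.
Hence the expansion of sqrt(240) is a_0 = 15 followed by the repeating block 2, 30 (period 2).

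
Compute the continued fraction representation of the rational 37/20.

[1; 1, 5, 1, 2]

Run the Euclidean algorithm on 37 and 20; the successive quotients are the partial quotients a_0, a_1, ... (each step inverts the fractional part left over by the previous one):
  37 = 1*20 + 17, so a_0 = 1.
  20 = 1*17 + 3, so a_1 = 1.
  17 = 5*3 + 2, so a_2 = 5.
  3 = 1*2 + 1, so a_3 = 1.
  2 = 2*1 + 0, so a_4 = 2.
The remainder reaches 0 after 5 divisions, so the expansion has 5 partial quotients, read off in order.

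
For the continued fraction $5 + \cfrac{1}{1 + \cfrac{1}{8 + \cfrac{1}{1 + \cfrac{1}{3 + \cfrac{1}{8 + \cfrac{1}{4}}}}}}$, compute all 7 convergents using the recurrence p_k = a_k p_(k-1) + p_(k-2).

5/1, 6/1, 53/9, 59/10, 230/39, 1899/322, 7826/1327

Using the convergent recurrence p_i = a_i*p_{i-1} + p_{i-2}, q_i = a_i*q_{i-1} + q_{i-2} with p_{-2}=0, p_{-1}=1, q_{-2}=1, q_{-1}=0:
  i=0: a_0=5, p_0 = 5*1 + 0 = 5, q_0 = 5*0 + 1 = 1.
  i=1: a_1=1, p_1 = 1*5 + 1 = 6, q_1 = 1*1 + 0 = 1.
  i=2: a_2=8, p_2 = 8*6 + 5 = 53, q_2 = 8*1 + 1 = 9.
  i=3: a_3=1, p_3 = 1*53 + 6 = 59, q_3 = 1*9 + 1 = 10.
  i=4: a_4=3, p_4 = 3*59 + 53 = 230, q_4 = 3*10 + 9 = 39.
  i=5: a_5=8, p_5 = 8*230 + 59 = 1899, q_5 = 8*39 + 10 = 322.
  i=6: a_6=4, p_6 = 4*1899 + 230 = 7826, q_6 = 4*322 + 39 = 1327.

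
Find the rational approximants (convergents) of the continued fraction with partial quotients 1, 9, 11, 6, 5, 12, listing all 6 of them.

1/1, 10/9, 111/100, 676/609, 3491/3145, 42568/38349

Using the convergent recurrence p_i = a_i*p_{i-1} + p_{i-2}, q_i = a_i*q_{i-1} + q_{i-2} with p_{-2}=0, p_{-1}=1, q_{-2}=1, q_{-1}=0:
  i=0: a_0=1, p_0 = 1*1 + 0 = 1, q_0 = 1*0 + 1 = 1.
  i=1: a_1=9, p_1 = 9*1 + 1 = 10, q_1 = 9*1 + 0 = 9.
  i=2: a_2=11, p_2 = 11*10 + 1 = 111, q_2 = 11*9 + 1 = 100.
  i=3: a_3=6, p_3 = 6*111 + 10 = 676, q_3 = 6*100 + 9 = 609.
  i=4: a_4=5, p_4 = 5*676 + 111 = 3491, q_4 = 5*609 + 100 = 3145.
  i=5: a_5=12, p_5 = 12*3491 + 676 = 42568, q_5 = 12*3145 + 609 = 38349.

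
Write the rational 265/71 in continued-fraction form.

Run the Euclidean algorithm on 265 and 71; the successive quotients are the partial quotients a_0, a_1, ... (each step inverts the fractional part left over by the previous one):
  265 = 3*71 + 52, so a_0 = 3.
  71 = 1*52 + 19, so a_1 = 1.
  52 = 2*19 + 14, so a_2 = 2.
  19 = 1*14 + 5, so a_3 = 1.
  14 = 2*5 + 4, so a_4 = 2.
  5 = 1*4 + 1, so a_5 = 1.
  4 = 4*1 + 0, so a_6 = 4.
The remainder reaches 0 after 7 divisions, so the expansion has 7 partial quotients, read off in order.

[3; 1, 2, 1, 2, 1, 4]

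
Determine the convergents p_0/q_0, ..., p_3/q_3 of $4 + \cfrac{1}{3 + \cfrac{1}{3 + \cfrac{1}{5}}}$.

4/1, 13/3, 43/10, 228/53

Using the convergent recurrence p_i = a_i*p_{i-1} + p_{i-2}, q_i = a_i*q_{i-1} + q_{i-2} with p_{-2}=0, p_{-1}=1, q_{-2}=1, q_{-1}=0:
  i=0: a_0=4, p_0 = 4*1 + 0 = 4, q_0 = 4*0 + 1 = 1.
  i=1: a_1=3, p_1 = 3*4 + 1 = 13, q_1 = 3*1 + 0 = 3.
  i=2: a_2=3, p_2 = 3*13 + 4 = 43, q_2 = 3*3 + 1 = 10.
  i=3: a_3=5, p_3 = 5*43 + 13 = 228, q_3 = 5*10 + 3 = 53.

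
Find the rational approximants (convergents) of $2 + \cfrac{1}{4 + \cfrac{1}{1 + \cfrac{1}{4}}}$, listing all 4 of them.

2/1, 9/4, 11/5, 53/24

Using the convergent recurrence p_i = a_i*p_{i-1} + p_{i-2}, q_i = a_i*q_{i-1} + q_{i-2} with p_{-2}=0, p_{-1}=1, q_{-2}=1, q_{-1}=0:
  i=0: a_0=2, p_0 = 2*1 + 0 = 2, q_0 = 2*0 + 1 = 1.
  i=1: a_1=4, p_1 = 4*2 + 1 = 9, q_1 = 4*1 + 0 = 4.
  i=2: a_2=1, p_2 = 1*9 + 2 = 11, q_2 = 1*4 + 1 = 5.
  i=3: a_3=4, p_3 = 4*11 + 9 = 53, q_3 = 4*5 + 4 = 24.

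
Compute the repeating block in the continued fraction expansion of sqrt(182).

[13; (2, 26)]

Write x_i = (sqrt(182) + m_i)/d_i with (m_0, d_0) = (0, 1). a_0 = floor(sqrt(182)) = 13, since 13^2 = 169 <= 182 < 196 = 14^2.
Iterate m_{i+1} = d_i*a_i - m_i, d_{i+1} = (182 - m_{i+1}^2)/d_i, a_{i+1} = floor((a_0 + m_{i+1})/d_{i+1}):
  m_1 = 1*13 - 0 = 13, d_1 = (182 - 13^2)/1 = 13/1 = 13, a_1 = floor((13 + 13)/13) = 2.
  m_2 = 13*2 - 13 = 13, d_2 = (182 - 13^2)/13 = 13/13 = 1, a_2 = floor((13 + 13)/1) = 26.
  m_3 = 1*26 - 13 = 13, d_3 = (182 - 13^2)/1 = 13/1 = 13: (m_3, d_3) = (m_1, d_1) = (13, 13), so from here the quotients repeat a_1, a_2; the period length is 2.
Hence the expansion of sqrt(182) is a_0 = 13 followed by the repeating block 2, 26 (period 2).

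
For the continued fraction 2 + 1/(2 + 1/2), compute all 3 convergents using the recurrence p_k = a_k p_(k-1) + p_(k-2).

Using the convergent recurrence p_i = a_i*p_{i-1} + p_{i-2}, q_i = a_i*q_{i-1} + q_{i-2} with p_{-2}=0, p_{-1}=1, q_{-2}=1, q_{-1}=0:
  i=0: a_0=2, p_0 = 2*1 + 0 = 2, q_0 = 2*0 + 1 = 1.
  i=1: a_1=2, p_1 = 2*2 + 1 = 5, q_1 = 2*1 + 0 = 2.
  i=2: a_2=2, p_2 = 2*5 + 2 = 12, q_2 = 2*2 + 1 = 5.

2/1, 5/2, 12/5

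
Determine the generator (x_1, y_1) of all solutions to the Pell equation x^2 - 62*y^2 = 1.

First expand sqrt(62) as a continued fraction. With x_i = (sqrt(62) + m_i)/d_i and (m_0, d_0) = (0, 1): a_0 = floor(sqrt(62)) = 7, since 7^2 = 49 <= 62 < 64 = 8^2.
Iterate m_{i+1} = d_i*a_i - m_i, d_{i+1} = (62 - m_{i+1}^2)/d_i, a_{i+1} = floor((a_0 + m_{i+1})/d_{i+1}):
  m_1 = 1*7 - 0 = 7, d_1 = (62 - 7^2)/1 = 13/1 = 13, a_1 = floor((7 + 7)/13) = 1.
  m_2 = 13*1 - 7 = 6, d_2 = (62 - 6^2)/13 = 26/13 = 2, a_2 = floor((7 + 6)/2) = 6.
  m_3 = 2*6 - 6 = 6, d_3 = (62 - 6^2)/2 = 26/2 = 13, a_3 = floor((7 + 6)/13) = 1.
  m_4 = 13*1 - 6 = 7, d_4 = (62 - 7^2)/13 = 13/13 = 1, a_4 = floor((7 + 7)/1) = 14.
  m_5 = 1*14 - 7 = 7, d_5 = (62 - 7^2)/1 = 13/1 = 13: (m_5, d_5) = (m_1, d_1) = (7, 13), so from here the quotients repeat a_1, ..., a_4; the period length is 4.
So sqrt(62) = [7; (1, 6, 1, 14)] with period length k = 4.
k is even, so the fundamental solution of x^2 - 62y^2 = 1 is (p_{k-1}, q_{k-1}) = (p_3, q_3); compute convergents through index 3.
Convergents (p_i = a_i*p_{i-1} + p_{i-2}, q_i = a_i*q_{i-1} + q_{i-2} with p_{-2}=0, p_{-1}=1, q_{-2}=1, q_{-1}=0):
  i=0: a_0=7, p_0 = 7*1 + 0 = 7, q_0 = 7*0 + 1 = 1.
  i=1: a_1=1, p_1 = 1*7 + 1 = 8, q_1 = 1*1 + 0 = 1.
  i=2: a_2=6, p_2 = 6*8 + 7 = 55, q_2 = 6*1 + 1 = 7.
  i=3: a_3=1, p_3 = 1*55 + 8 = 63, q_3 = 1*7 + 1 = 8.
Check: 63^2 - 62*8^2 = 3969 - 3968 = 1, so (x, y) = (63, 8) solves the equation, and by the theorem it is the least positive solution.

(x, y) = (63, 8)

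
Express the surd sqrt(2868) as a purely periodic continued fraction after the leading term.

[53; (1, 1, 4, 6, 2, 8, 2, 6, 4, 1, 1, 106)]

Write x_i = (sqrt(2868) + m_i)/d_i with (m_0, d_0) = (0, 1). a_0 = floor(sqrt(2868)) = 53, since 53^2 = 2809 <= 2868 < 2916 = 54^2.
Iterate m_{i+1} = d_i*a_i - m_i, d_{i+1} = (2868 - m_{i+1}^2)/d_i, a_{i+1} = floor((a_0 + m_{i+1})/d_{i+1}):
  m_1 = 1*53 - 0 = 53, d_1 = (2868 - 53^2)/1 = 59/1 = 59, a_1 = floor((53 + 53)/59) = 1.
  m_2 = 59*1 - 53 = 6, d_2 = (2868 - 6^2)/59 = 2832/59 = 48, a_2 = floor((53 + 6)/48) = 1.
  m_3 = 48*1 - 6 = 42, d_3 = (2868 - 42^2)/48 = 1104/48 = 23, a_3 = floor((53 + 42)/23) = 4.
  m_4 = 23*4 - 42 = 50, d_4 = (2868 - 50^2)/23 = 368/23 = 16, a_4 = floor((53 + 50)/16) = 6.
  m_5 = 16*6 - 50 = 46, d_5 = (2868 - 46^2)/16 = 752/16 = 47, a_5 = floor((53 + 46)/47) = 2.
  m_6 = 47*2 - 46 = 48, d_6 = (2868 - 48^2)/47 = 564/47 = 12, a_6 = floor((53 + 48)/12) = 8.
  m_7 = 12*8 - 48 = 48, d_7 = (2868 - 48^2)/12 = 564/12 = 47, a_7 = floor((53 + 48)/47) = 2.
  m_8 = 47*2 - 48 = 46, d_8 = (2868 - 46^2)/47 = 752/47 = 16, a_8 = floor((53 + 46)/16) = 6.
  m_9 = 16*6 - 46 = 50, d_9 = (2868 - 50^2)/16 = 368/16 = 23, a_9 = floor((53 + 50)/23) = 4.
  m_10 = 23*4 - 50 = 42, d_10 = (2868 - 42^2)/23 = 1104/23 = 48, a_10 = floor((53 + 42)/48) = 1.
  m_11 = 48*1 - 42 = 6, d_11 = (2868 - 6^2)/48 = 2832/48 = 59, a_11 = floor((53 + 6)/59) = 1.
  m_12 = 59*1 - 6 = 53, d_12 = (2868 - 53^2)/59 = 59/59 = 1, a_12 = floor((53 + 53)/1) = 106.
  m_13 = 1*106 - 53 = 53, d_13 = (2868 - 53^2)/1 = 59/1 = 59: (m_13, d_13) = (m_1, d_1) = (53, 59), so from here the quotients repeat a_1, ..., a_12; the period length is 12.
Hence the expansion of sqrt(2868) is a_0 = 53 followed by the repeating block 1, 1, 4, 6, 2, 8, 2, 6, 4, 1, 1, 106 (period 12).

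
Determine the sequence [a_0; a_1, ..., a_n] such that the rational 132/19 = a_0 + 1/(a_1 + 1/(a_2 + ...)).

Run the Euclidean algorithm on 132 and 19; the successive quotients are the partial quotients a_0, a_1, ... (each step inverts the fractional part left over by the previous one):
  132 = 6*19 + 18, so a_0 = 6.
  19 = 1*18 + 1, so a_1 = 1.
  18 = 18*1 + 0, so a_2 = 18.
The remainder reaches 0 after 3 divisions, so the expansion has 3 partial quotients, read off in order.

[6; 1, 18]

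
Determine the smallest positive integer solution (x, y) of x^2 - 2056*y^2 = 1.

First expand sqrt(2056) as a continued fraction. With x_i = (sqrt(2056) + m_i)/d_i and (m_0, d_0) = (0, 1): a_0 = floor(sqrt(2056)) = 45, since 45^2 = 2025 <= 2056 < 2116 = 46^2.
Iterate m_{i+1} = d_i*a_i - m_i, d_{i+1} = (2056 - m_{i+1}^2)/d_i, a_{i+1} = floor((a_0 + m_{i+1})/d_{i+1}):
  m_1 = 1*45 - 0 = 45, d_1 = (2056 - 45^2)/1 = 31/1 = 31, a_1 = floor((45 + 45)/31) = 2.
  m_2 = 31*2 - 45 = 17, d_2 = (2056 - 17^2)/31 = 1767/31 = 57, a_2 = floor((45 + 17)/57) = 1.
  m_3 = 57*1 - 17 = 40, d_3 = (2056 - 40^2)/57 = 456/57 = 8, a_3 = floor((45 + 40)/8) = 10.
  m_4 = 8*10 - 40 = 40, d_4 = (2056 - 40^2)/8 = 456/8 = 57, a_4 = floor((45 + 40)/57) = 1.
  m_5 = 57*1 - 40 = 17, d_5 = (2056 - 17^2)/57 = 1767/57 = 31, a_5 = floor((45 + 17)/31) = 2.
  m_6 = 31*2 - 17 = 45, d_6 = (2056 - 45^2)/31 = 31/31 = 1, a_6 = floor((45 + 45)/1) = 90.
  m_7 = 1*90 - 45 = 45, d_7 = (2056 - 45^2)/1 = 31/1 = 31: (m_7, d_7) = (m_1, d_1) = (45, 31), so from here the quotients repeat a_1, ..., a_6; the period length is 6.
So sqrt(2056) = [45; (2, 1, 10, 1, 2, 90)] with period length k = 6.
k is even, so the fundamental solution of x^2 - 2056y^2 = 1 is (p_{k-1}, q_{k-1}) = (p_5, q_5); compute convergents through index 5.
Convergents (p_i = a_i*p_{i-1} + p_{i-2}, q_i = a_i*q_{i-1} + q_{i-2} with p_{-2}=0, p_{-1}=1, q_{-2}=1, q_{-1}=0):
  i=0: a_0=45, p_0 = 45*1 + 0 = 45, q_0 = 45*0 + 1 = 1.
  i=1: a_1=2, p_1 = 2*45 + 1 = 91, q_1 = 2*1 + 0 = 2.
  i=2: a_2=1, p_2 = 1*91 + 45 = 136, q_2 = 1*2 + 1 = 3.
  i=3: a_3=10, p_3 = 10*136 + 91 = 1451, q_3 = 10*3 + 2 = 32.
  i=4: a_4=1, p_4 = 1*1451 + 136 = 1587, q_4 = 1*32 + 3 = 35.
  i=5: a_5=2, p_5 = 2*1587 + 1451 = 4625, q_5 = 2*35 + 32 = 102.
Check: 4625^2 - 2056*102^2 = 21390625 - 21390624 = 1, so (x, y) = (4625, 102) solves the equation, and by the theorem it is the least positive solution.

(x, y) = (4625, 102)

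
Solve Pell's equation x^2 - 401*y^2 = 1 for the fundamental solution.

(x, y) = (801, 40)

First expand sqrt(401) as a continued fraction. With x_i = (sqrt(401) + m_i)/d_i and (m_0, d_0) = (0, 1): a_0 = floor(sqrt(401)) = 20, since 20^2 = 400 <= 401 < 441 = 21^2.
Iterate m_{i+1} = d_i*a_i - m_i, d_{i+1} = (401 - m_{i+1}^2)/d_i, a_{i+1} = floor((a_0 + m_{i+1})/d_{i+1}):
  m_1 = 1*20 - 0 = 20, d_1 = (401 - 20^2)/1 = 1/1 = 1, a_1 = floor((20 + 20)/1) = 40.
  m_2 = 1*40 - 20 = 20, d_2 = (401 - 20^2)/1 = 1/1 = 1: (m_2, d_2) = (m_1, d_1) = (20, 1), so from here the quotient a_1 repeats; the period length is 1.
So sqrt(401) = [20; (40)] with period length k = 1.
k is odd, so (p_{k-1}, q_{k-1}) only solves x^2 - 401y^2 = -1 and the fundamental solution of x^2 - 401y^2 = 1 is (p_{2k-1}, q_{2k-1}) = (p_1, q_1); compute convergents through index 1, running through the period twice.
Convergents (p_i = a_i*p_{i-1} + p_{i-2}, q_i = a_i*q_{i-1} + q_{i-2} with p_{-2}=0, p_{-1}=1, q_{-2}=1, q_{-1}=0):
  i=0: a_0=20, p_0 = 20*1 + 0 = 20, q_0 = 20*0 + 1 = 1.
  i=1: a_1=40, p_1 = 40*20 + 1 = 801, q_1 = 40*1 + 0 = 40.
Indeed p_0^2 - 401*q_0^2 = 400 - 401 = -1, not +1.
Check: 801^2 - 401*40^2 = 641601 - 641600 = 1, so (x, y) = (801, 40) solves the equation, and by the theorem it is the least positive solution.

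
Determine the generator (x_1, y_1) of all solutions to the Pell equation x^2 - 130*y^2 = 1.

First expand sqrt(130) as a continued fraction. With x_i = (sqrt(130) + m_i)/d_i and (m_0, d_0) = (0, 1): a_0 = floor(sqrt(130)) = 11, since 11^2 = 121 <= 130 < 144 = 12^2.
Iterate m_{i+1} = d_i*a_i - m_i, d_{i+1} = (130 - m_{i+1}^2)/d_i, a_{i+1} = floor((a_0 + m_{i+1})/d_{i+1}):
  m_1 = 1*11 - 0 = 11, d_1 = (130 - 11^2)/1 = 9/1 = 9, a_1 = floor((11 + 11)/9) = 2.
  m_2 = 9*2 - 11 = 7, d_2 = (130 - 7^2)/9 = 81/9 = 9, a_2 = floor((11 + 7)/9) = 2.
  m_3 = 9*2 - 7 = 11, d_3 = (130 - 11^2)/9 = 9/9 = 1, a_3 = floor((11 + 11)/1) = 22.
  m_4 = 1*22 - 11 = 11, d_4 = (130 - 11^2)/1 = 9/1 = 9: (m_4, d_4) = (m_1, d_1) = (11, 9), so from here the quotients repeat a_1, ..., a_3; the period length is 3.
So sqrt(130) = [11; (2, 2, 22)] with period length k = 3.
k is odd, so (p_{k-1}, q_{k-1}) only solves x^2 - 130y^2 = -1 and the fundamental solution of x^2 - 130y^2 = 1 is (p_{2k-1}, q_{2k-1}) = (p_5, q_5); compute convergents through index 5, running through the period twice.
Convergents (p_i = a_i*p_{i-1} + p_{i-2}, q_i = a_i*q_{i-1} + q_{i-2} with p_{-2}=0, p_{-1}=1, q_{-2}=1, q_{-1}=0):
  i=0: a_0=11, p_0 = 11*1 + 0 = 11, q_0 = 11*0 + 1 = 1.
  i=1: a_1=2, p_1 = 2*11 + 1 = 23, q_1 = 2*1 + 0 = 2.
  i=2: a_2=2, p_2 = 2*23 + 11 = 57, q_2 = 2*2 + 1 = 5.
  i=3: a_3=22, p_3 = 22*57 + 23 = 1277, q_3 = 22*5 + 2 = 112.
  i=4: a_4=2, p_4 = 2*1277 + 57 = 2611, q_4 = 2*112 + 5 = 229.
  i=5: a_5=2, p_5 = 2*2611 + 1277 = 6499, q_5 = 2*229 + 112 = 570.
Indeed p_2^2 - 130*q_2^2 = 3249 - 3250 = -1, not +1.
Check: 6499^2 - 130*570^2 = 42237001 - 42237000 = 1, so (x, y) = (6499, 570) solves the equation, and by the theorem it is the least positive solution.

(x, y) = (6499, 570)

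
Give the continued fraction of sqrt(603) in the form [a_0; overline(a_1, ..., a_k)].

Write x_i = (sqrt(603) + m_i)/d_i with (m_0, d_0) = (0, 1). a_0 = floor(sqrt(603)) = 24, since 24^2 = 576 <= 603 < 625 = 25^2.
Iterate m_{i+1} = d_i*a_i - m_i, d_{i+1} = (603 - m_{i+1}^2)/d_i, a_{i+1} = floor((a_0 + m_{i+1})/d_{i+1}):
  m_1 = 1*24 - 0 = 24, d_1 = (603 - 24^2)/1 = 27/1 = 27, a_1 = floor((24 + 24)/27) = 1.
  m_2 = 27*1 - 24 = 3, d_2 = (603 - 3^2)/27 = 594/27 = 22, a_2 = floor((24 + 3)/22) = 1.
  m_3 = 22*1 - 3 = 19, d_3 = (603 - 19^2)/22 = 242/22 = 11, a_3 = floor((24 + 19)/11) = 3.
  m_4 = 11*3 - 19 = 14, d_4 = (603 - 14^2)/11 = 407/11 = 37, a_4 = floor((24 + 14)/37) = 1.
  m_5 = 37*1 - 14 = 23, d_5 = (603 - 23^2)/37 = 74/37 = 2, a_5 = floor((24 + 23)/2) = 23.
  m_6 = 2*23 - 23 = 23, d_6 = (603 - 23^2)/2 = 74/2 = 37, a_6 = floor((24 + 23)/37) = 1.
  m_7 = 37*1 - 23 = 14, d_7 = (603 - 14^2)/37 = 407/37 = 11, a_7 = floor((24 + 14)/11) = 3.
  m_8 = 11*3 - 14 = 19, d_8 = (603 - 19^2)/11 = 242/11 = 22, a_8 = floor((24 + 19)/22) = 1.
  m_9 = 22*1 - 19 = 3, d_9 = (603 - 3^2)/22 = 594/22 = 27, a_9 = floor((24 + 3)/27) = 1.
  m_10 = 27*1 - 3 = 24, d_10 = (603 - 24^2)/27 = 27/27 = 1, a_10 = floor((24 + 24)/1) = 48.
  m_11 = 1*48 - 24 = 24, d_11 = (603 - 24^2)/1 = 27/1 = 27: (m_11, d_11) = (m_1, d_1) = (24, 27), so from here the quotients repeat a_1, ..., a_10; the period length is 10.
Hence the expansion of sqrt(603) is a_0 = 24 followed by the repeating block 1, 1, 3, 1, 23, 1, 3, 1, 1, 48 (period 10).

[24; overline(1, 1, 3, 1, 23, 1, 3, 1, 1, 48)]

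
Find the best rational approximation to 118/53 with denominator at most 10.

Expand x = 118/53 as a continued fraction with the Euclidean algorithm:
  118 = 2*53 + 12, so a_0 = 2.
  53 = 4*12 + 5, so a_1 = 4.
  12 = 2*5 + 2, so a_2 = 2.
  5 = 2*2 + 1, so a_3 = 2.
  2 = 2*1 + 0, so a_4 = 2.
so x = [2; 4, 2, 2, 2].
Convergents (p_i = a_i*p_{i-1} + p_{i-2}, q_i = a_i*q_{i-1} + q_{i-2} with p_{-2}=0, p_{-1}=1, q_{-2}=1, q_{-1}=0), until the denominator exceeds 10:
  i=0: a_0=2, p_0 = 2*1 + 0 = 2, q_0 = 2*0 + 1 = 1.
  i=1: a_1=4, p_1 = 4*2 + 1 = 9, q_1 = 4*1 + 0 = 4.
  i=2: a_2=2, p_2 = 2*9 + 2 = 20, q_2 = 2*4 + 1 = 9.
  i=3: a_3=2, p_3 = 2*20 + 9 = 49, q_3 = 2*9 + 4 = 22.
q_3 = 22 > 10, so the last convergent with denominator <= 10 is p_2/q_2 = 20/9.
The closest fraction with denominator <= 10 is either p_2/q_2 or the intermediate fraction (k*p_2 + p_1)/(k*q_2 + q_1) with the largest k >= 1 whose denominator stays <= 10; these approach x as k grows, and every other convergent or intermediate fraction in range is farther away.
Largest k: floor((10 - q_1)/q_2) = floor((10 - 4)/9) = 0.
Since k = 0, no intermediate fraction beyond p_2/q_2 has denominator <= 10, so the convergent 20/9 is the closest (its error is |118*9 - 20*53|/(53*9) = 2/477).

20/9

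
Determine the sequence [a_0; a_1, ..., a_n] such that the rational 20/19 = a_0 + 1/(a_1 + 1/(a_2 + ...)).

Run the Euclidean algorithm on 20 and 19; the successive quotients are the partial quotients a_0, a_1, ... (each step inverts the fractional part left over by the previous one):
  20 = 1*19 + 1, so a_0 = 1.
  19 = 19*1 + 0, so a_1 = 19.
The remainder reaches 0 after 2 divisions, so the expansion has 2 partial quotients, read off in order.

[1; 19]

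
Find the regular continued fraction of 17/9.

[1; 1, 8]

Run the Euclidean algorithm on 17 and 9; the successive quotients are the partial quotients a_0, a_1, ... (each step inverts the fractional part left over by the previous one):
  17 = 1*9 + 8, so a_0 = 1.
  9 = 1*8 + 1, so a_1 = 1.
  8 = 8*1 + 0, so a_2 = 8.
The remainder reaches 0 after 3 divisions, so the expansion has 3 partial quotients, read off in order.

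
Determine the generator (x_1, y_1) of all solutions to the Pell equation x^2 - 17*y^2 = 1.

(x, y) = (33, 8)

First expand sqrt(17) as a continued fraction. With x_i = (sqrt(17) + m_i)/d_i and (m_0, d_0) = (0, 1): a_0 = floor(sqrt(17)) = 4, since 4^2 = 16 <= 17 < 25 = 5^2.
Iterate m_{i+1} = d_i*a_i - m_i, d_{i+1} = (17 - m_{i+1}^2)/d_i, a_{i+1} = floor((a_0 + m_{i+1})/d_{i+1}):
  m_1 = 1*4 - 0 = 4, d_1 = (17 - 4^2)/1 = 1/1 = 1, a_1 = floor((4 + 4)/1) = 8.
  m_2 = 1*8 - 4 = 4, d_2 = (17 - 4^2)/1 = 1/1 = 1: (m_2, d_2) = (m_1, d_1) = (4, 1), so from here the quotient a_1 repeats; the period length is 1.
So sqrt(17) = [4; (8)] with period length k = 1.
k is odd, so (p_{k-1}, q_{k-1}) only solves x^2 - 17y^2 = -1 and the fundamental solution of x^2 - 17y^2 = 1 is (p_{2k-1}, q_{2k-1}) = (p_1, q_1); compute convergents through index 1, running through the period twice.
Convergents (p_i = a_i*p_{i-1} + p_{i-2}, q_i = a_i*q_{i-1} + q_{i-2} with p_{-2}=0, p_{-1}=1, q_{-2}=1, q_{-1}=0):
  i=0: a_0=4, p_0 = 4*1 + 0 = 4, q_0 = 4*0 + 1 = 1.
  i=1: a_1=8, p_1 = 8*4 + 1 = 33, q_1 = 8*1 + 0 = 8.
Indeed p_0^2 - 17*q_0^2 = 16 - 17 = -1, not +1.
Check: 33^2 - 17*8^2 = 1089 - 1088 = 1, so (x, y) = (33, 8) solves the equation, and by the theorem it is the least positive solution.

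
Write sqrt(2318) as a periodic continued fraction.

Write x_i = (sqrt(2318) + m_i)/d_i with (m_0, d_0) = (0, 1). a_0 = floor(sqrt(2318)) = 48, since 48^2 = 2304 <= 2318 < 2401 = 49^2.
Iterate m_{i+1} = d_i*a_i - m_i, d_{i+1} = (2318 - m_{i+1}^2)/d_i, a_{i+1} = floor((a_0 + m_{i+1})/d_{i+1}):
  m_1 = 1*48 - 0 = 48, d_1 = (2318 - 48^2)/1 = 14/1 = 14, a_1 = floor((48 + 48)/14) = 6.
  m_2 = 14*6 - 48 = 36, d_2 = (2318 - 36^2)/14 = 1022/14 = 73, a_2 = floor((48 + 36)/73) = 1.
  m_3 = 73*1 - 36 = 37, d_3 = (2318 - 37^2)/73 = 949/73 = 13, a_3 = floor((48 + 37)/13) = 6.
  m_4 = 13*6 - 37 = 41, d_4 = (2318 - 41^2)/13 = 637/13 = 49, a_4 = floor((48 + 41)/49) = 1.
  m_5 = 49*1 - 41 = 8, d_5 = (2318 - 8^2)/49 = 2254/49 = 46, a_5 = floor((48 + 8)/46) = 1.
  m_6 = 46*1 - 8 = 38, d_6 = (2318 - 38^2)/46 = 874/46 = 19, a_6 = floor((48 + 38)/19) = 4.
  m_7 = 19*4 - 38 = 38, d_7 = (2318 - 38^2)/19 = 874/19 = 46, a_7 = floor((48 + 38)/46) = 1.
  m_8 = 46*1 - 38 = 8, d_8 = (2318 - 8^2)/46 = 2254/46 = 49, a_8 = floor((48 + 8)/49) = 1.
  m_9 = 49*1 - 8 = 41, d_9 = (2318 - 41^2)/49 = 637/49 = 13, a_9 = floor((48 + 41)/13) = 6.
  m_10 = 13*6 - 41 = 37, d_10 = (2318 - 37^2)/13 = 949/13 = 73, a_10 = floor((48 + 37)/73) = 1.
  m_11 = 73*1 - 37 = 36, d_11 = (2318 - 36^2)/73 = 1022/73 = 14, a_11 = floor((48 + 36)/14) = 6.
  m_12 = 14*6 - 36 = 48, d_12 = (2318 - 48^2)/14 = 14/14 = 1, a_12 = floor((48 + 48)/1) = 96.
  m_13 = 1*96 - 48 = 48, d_13 = (2318 - 48^2)/1 = 14/1 = 14: (m_13, d_13) = (m_1, d_1) = (48, 14), so from here the quotients repeat a_1, ..., a_12; the period length is 12.
Hence the expansion of sqrt(2318) is a_0 = 48 followed by the repeating block 6, 1, 6, 1, 1, 4, 1, 1, 6, 1, 6, 96 (period 12).

[48; (6, 1, 6, 1, 1, 4, 1, 1, 6, 1, 6, 96)]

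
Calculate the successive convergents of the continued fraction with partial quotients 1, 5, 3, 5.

1/1, 6/5, 19/16, 101/85

Using the convergent recurrence p_i = a_i*p_{i-1} + p_{i-2}, q_i = a_i*q_{i-1} + q_{i-2} with p_{-2}=0, p_{-1}=1, q_{-2}=1, q_{-1}=0:
  i=0: a_0=1, p_0 = 1*1 + 0 = 1, q_0 = 1*0 + 1 = 1.
  i=1: a_1=5, p_1 = 5*1 + 1 = 6, q_1 = 5*1 + 0 = 5.
  i=2: a_2=3, p_2 = 3*6 + 1 = 19, q_2 = 3*5 + 1 = 16.
  i=3: a_3=5, p_3 = 5*19 + 6 = 101, q_3 = 5*16 + 5 = 85.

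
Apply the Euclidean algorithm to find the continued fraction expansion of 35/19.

[1; 1, 5, 3]

Run the Euclidean algorithm on 35 and 19; the successive quotients are the partial quotients a_0, a_1, ... (each step inverts the fractional part left over by the previous one):
  35 = 1*19 + 16, so a_0 = 1.
  19 = 1*16 + 3, so a_1 = 1.
  16 = 5*3 + 1, so a_2 = 5.
  3 = 3*1 + 0, so a_3 = 3.
The remainder reaches 0 after 4 divisions, so the expansion has 4 partial quotients, read off in order.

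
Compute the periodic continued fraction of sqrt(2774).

[52; (1, 2, 52, 2, 1, 104)]

Write x_i = (sqrt(2774) + m_i)/d_i with (m_0, d_0) = (0, 1). a_0 = floor(sqrt(2774)) = 52, since 52^2 = 2704 <= 2774 < 2809 = 53^2.
Iterate m_{i+1} = d_i*a_i - m_i, d_{i+1} = (2774 - m_{i+1}^2)/d_i, a_{i+1} = floor((a_0 + m_{i+1})/d_{i+1}):
  m_1 = 1*52 - 0 = 52, d_1 = (2774 - 52^2)/1 = 70/1 = 70, a_1 = floor((52 + 52)/70) = 1.
  m_2 = 70*1 - 52 = 18, d_2 = (2774 - 18^2)/70 = 2450/70 = 35, a_2 = floor((52 + 18)/35) = 2.
  m_3 = 35*2 - 18 = 52, d_3 = (2774 - 52^2)/35 = 70/35 = 2, a_3 = floor((52 + 52)/2) = 52.
  m_4 = 2*52 - 52 = 52, d_4 = (2774 - 52^2)/2 = 70/2 = 35, a_4 = floor((52 + 52)/35) = 2.
  m_5 = 35*2 - 52 = 18, d_5 = (2774 - 18^2)/35 = 2450/35 = 70, a_5 = floor((52 + 18)/70) = 1.
  m_6 = 70*1 - 18 = 52, d_6 = (2774 - 52^2)/70 = 70/70 = 1, a_6 = floor((52 + 52)/1) = 104.
  m_7 = 1*104 - 52 = 52, d_7 = (2774 - 52^2)/1 = 70/1 = 70: (m_7, d_7) = (m_1, d_1) = (52, 70), so from here the quotients repeat a_1, ..., a_6; the period length is 6.
Hence the expansion of sqrt(2774) is a_0 = 52 followed by the repeating block 1, 2, 52, 2, 1, 104 (period 6).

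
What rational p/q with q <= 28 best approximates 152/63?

41/17

Expand x = 152/63 as a continued fraction with the Euclidean algorithm:
  152 = 2*63 + 26, so a_0 = 2.
  63 = 2*26 + 11, so a_1 = 2.
  26 = 2*11 + 4, so a_2 = 2.
  11 = 2*4 + 3, so a_3 = 2.
  4 = 1*3 + 1, so a_4 = 1.
  3 = 3*1 + 0, so a_5 = 3.
so x = [2; 2, 2, 2, 1, 3].
Convergents (p_i = a_i*p_{i-1} + p_{i-2}, q_i = a_i*q_{i-1} + q_{i-2} with p_{-2}=0, p_{-1}=1, q_{-2}=1, q_{-1}=0), until the denominator exceeds 28:
  i=0: a_0=2, p_0 = 2*1 + 0 = 2, q_0 = 2*0 + 1 = 1.
  i=1: a_1=2, p_1 = 2*2 + 1 = 5, q_1 = 2*1 + 0 = 2.
  i=2: a_2=2, p_2 = 2*5 + 2 = 12, q_2 = 2*2 + 1 = 5.
  i=3: a_3=2, p_3 = 2*12 + 5 = 29, q_3 = 2*5 + 2 = 12.
  i=4: a_4=1, p_4 = 1*29 + 12 = 41, q_4 = 1*12 + 5 = 17.
  i=5: a_5=3, p_5 = 3*41 + 29 = 152, q_5 = 3*17 + 12 = 63.
q_5 = 63 > 28, so the last convergent with denominator <= 28 is p_4/q_4 = 41/17.
The closest fraction with denominator <= 28 is either p_4/q_4 or the intermediate fraction (k*p_4 + p_3)/(k*q_4 + q_3) with the largest k >= 1 whose denominator stays <= 28; these approach x as k grows, and every other convergent or intermediate fraction in range is farther away.
Largest k: floor((28 - q_3)/q_4) = floor((28 - 12)/17) = 0.
Since k = 0, no intermediate fraction beyond p_4/q_4 has denominator <= 28, so the convergent 41/17 is the closest (its error is |152*17 - 41*63|/(63*17) = 1/1071).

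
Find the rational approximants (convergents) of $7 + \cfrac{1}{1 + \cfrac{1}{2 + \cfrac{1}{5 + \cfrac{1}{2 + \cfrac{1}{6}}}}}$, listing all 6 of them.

Using the convergent recurrence p_i = a_i*p_{i-1} + p_{i-2}, q_i = a_i*q_{i-1} + q_{i-2} with p_{-2}=0, p_{-1}=1, q_{-2}=1, q_{-1}=0:
  i=0: a_0=7, p_0 = 7*1 + 0 = 7, q_0 = 7*0 + 1 = 1.
  i=1: a_1=1, p_1 = 1*7 + 1 = 8, q_1 = 1*1 + 0 = 1.
  i=2: a_2=2, p_2 = 2*8 + 7 = 23, q_2 = 2*1 + 1 = 3.
  i=3: a_3=5, p_3 = 5*23 + 8 = 123, q_3 = 5*3 + 1 = 16.
  i=4: a_4=2, p_4 = 2*123 + 23 = 269, q_4 = 2*16 + 3 = 35.
  i=5: a_5=6, p_5 = 6*269 + 123 = 1737, q_5 = 6*35 + 16 = 226.

7/1, 8/1, 23/3, 123/16, 269/35, 1737/226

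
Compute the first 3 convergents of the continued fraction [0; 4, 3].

Using the convergent recurrence p_i = a_i*p_{i-1} + p_{i-2}, q_i = a_i*q_{i-1} + q_{i-2} with p_{-2}=0, p_{-1}=1, q_{-2}=1, q_{-1}=0:
  i=0: a_0=0, p_0 = 0*1 + 0 = 0, q_0 = 0*0 + 1 = 1.
  i=1: a_1=4, p_1 = 4*0 + 1 = 1, q_1 = 4*1 + 0 = 4.
  i=2: a_2=3, p_2 = 3*1 + 0 = 3, q_2 = 3*4 + 1 = 13.

0/1, 1/4, 3/13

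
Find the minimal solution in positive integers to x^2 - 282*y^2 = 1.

First expand sqrt(282) as a continued fraction. With x_i = (sqrt(282) + m_i)/d_i and (m_0, d_0) = (0, 1): a_0 = floor(sqrt(282)) = 16, since 16^2 = 256 <= 282 < 289 = 17^2.
Iterate m_{i+1} = d_i*a_i - m_i, d_{i+1} = (282 - m_{i+1}^2)/d_i, a_{i+1} = floor((a_0 + m_{i+1})/d_{i+1}):
  m_1 = 1*16 - 0 = 16, d_1 = (282 - 16^2)/1 = 26/1 = 26, a_1 = floor((16 + 16)/26) = 1.
  m_2 = 26*1 - 16 = 10, d_2 = (282 - 10^2)/26 = 182/26 = 7, a_2 = floor((16 + 10)/7) = 3.
  m_3 = 7*3 - 10 = 11, d_3 = (282 - 11^2)/7 = 161/7 = 23, a_3 = floor((16 + 11)/23) = 1.
  m_4 = 23*1 - 11 = 12, d_4 = (282 - 12^2)/23 = 138/23 = 6, a_4 = floor((16 + 12)/6) = 4.
  m_5 = 6*4 - 12 = 12, d_5 = (282 - 12^2)/6 = 138/6 = 23, a_5 = floor((16 + 12)/23) = 1.
  m_6 = 23*1 - 12 = 11, d_6 = (282 - 11^2)/23 = 161/23 = 7, a_6 = floor((16 + 11)/7) = 3.
  m_7 = 7*3 - 11 = 10, d_7 = (282 - 10^2)/7 = 182/7 = 26, a_7 = floor((16 + 10)/26) = 1.
  m_8 = 26*1 - 10 = 16, d_8 = (282 - 16^2)/26 = 26/26 = 1, a_8 = floor((16 + 16)/1) = 32.
  m_9 = 1*32 - 16 = 16, d_9 = (282 - 16^2)/1 = 26/1 = 26: (m_9, d_9) = (m_1, d_1) = (16, 26), so from here the quotients repeat a_1, ..., a_8; the period length is 8.
So sqrt(282) = [16; (1, 3, 1, 4, 1, 3, 1, 32)] with period length k = 8.
k is even, so the fundamental solution of x^2 - 282y^2 = 1 is (p_{k-1}, q_{k-1}) = (p_7, q_7); compute convergents through index 7.
Convergents (p_i = a_i*p_{i-1} + p_{i-2}, q_i = a_i*q_{i-1} + q_{i-2} with p_{-2}=0, p_{-1}=1, q_{-2}=1, q_{-1}=0):
  i=0: a_0=16, p_0 = 16*1 + 0 = 16, q_0 = 16*0 + 1 = 1.
  i=1: a_1=1, p_1 = 1*16 + 1 = 17, q_1 = 1*1 + 0 = 1.
  i=2: a_2=3, p_2 = 3*17 + 16 = 67, q_2 = 3*1 + 1 = 4.
  i=3: a_3=1, p_3 = 1*67 + 17 = 84, q_3 = 1*4 + 1 = 5.
  i=4: a_4=4, p_4 = 4*84 + 67 = 403, q_4 = 4*5 + 4 = 24.
  i=5: a_5=1, p_5 = 1*403 + 84 = 487, q_5 = 1*24 + 5 = 29.
  i=6: a_6=3, p_6 = 3*487 + 403 = 1864, q_6 = 3*29 + 24 = 111.
  i=7: a_7=1, p_7 = 1*1864 + 487 = 2351, q_7 = 1*111 + 29 = 140.
Check: 2351^2 - 282*140^2 = 5527201 - 5527200 = 1, so (x, y) = (2351, 140) solves the equation, and by the theorem it is the least positive solution.

(x, y) = (2351, 140)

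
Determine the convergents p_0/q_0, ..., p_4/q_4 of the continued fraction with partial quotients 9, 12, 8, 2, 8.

9/1, 109/12, 881/97, 1871/206, 15849/1745

Using the convergent recurrence p_i = a_i*p_{i-1} + p_{i-2}, q_i = a_i*q_{i-1} + q_{i-2} with p_{-2}=0, p_{-1}=1, q_{-2}=1, q_{-1}=0:
  i=0: a_0=9, p_0 = 9*1 + 0 = 9, q_0 = 9*0 + 1 = 1.
  i=1: a_1=12, p_1 = 12*9 + 1 = 109, q_1 = 12*1 + 0 = 12.
  i=2: a_2=8, p_2 = 8*109 + 9 = 881, q_2 = 8*12 + 1 = 97.
  i=3: a_3=2, p_3 = 2*881 + 109 = 1871, q_3 = 2*97 + 12 = 206.
  i=4: a_4=8, p_4 = 8*1871 + 881 = 15849, q_4 = 8*206 + 97 = 1745.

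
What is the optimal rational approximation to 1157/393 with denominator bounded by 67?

Expand x = 1157/393 as a continued fraction with the Euclidean algorithm:
  1157 = 2*393 + 371, so a_0 = 2.
  393 = 1*371 + 22, so a_1 = 1.
  371 = 16*22 + 19, so a_2 = 16.
  22 = 1*19 + 3, so a_3 = 1.
  19 = 6*3 + 1, so a_4 = 6.
  3 = 3*1 + 0, so a_5 = 3.
so x = [2; 1, 16, 1, 6, 3].
Convergents (p_i = a_i*p_{i-1} + p_{i-2}, q_i = a_i*q_{i-1} + q_{i-2} with p_{-2}=0, p_{-1}=1, q_{-2}=1, q_{-1}=0), until the denominator exceeds 67:
  i=0: a_0=2, p_0 = 2*1 + 0 = 2, q_0 = 2*0 + 1 = 1.
  i=1: a_1=1, p_1 = 1*2 + 1 = 3, q_1 = 1*1 + 0 = 1.
  i=2: a_2=16, p_2 = 16*3 + 2 = 50, q_2 = 16*1 + 1 = 17.
  i=3: a_3=1, p_3 = 1*50 + 3 = 53, q_3 = 1*17 + 1 = 18.
  i=4: a_4=6, p_4 = 6*53 + 50 = 368, q_4 = 6*18 + 17 = 125.
q_4 = 125 > 67, so the last convergent with denominator <= 67 is p_3/q_3 = 53/18.
The closest fraction with denominator <= 67 is either p_3/q_3 or the intermediate fraction (k*p_3 + p_2)/(k*q_3 + q_2) with the largest k >= 1 whose denominator stays <= 67; these approach x as k grows, and every other convergent or intermediate fraction in range is farther away.
Largest k: floor((67 - q_2)/q_3) = floor((67 - 17)/18) = 2.
That gives (2*53 + 50)/(2*18 + 17) = 156/53.
Compare the errors: |x - 53/18| = |1157*18 - 53*393|/(393*18) = 3/7074, and |x - 156/53| = |1157*53 - 156*393|/(393*53) = 13/20829.
Cross-multiplying, 3*20829 = 62487 < 91962 = 13*7074, so 3/7074 is smaller: the convergent 53/18 is closer to x than 156/53.

53/18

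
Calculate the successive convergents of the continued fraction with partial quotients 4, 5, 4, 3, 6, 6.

Using the convergent recurrence p_i = a_i*p_{i-1} + p_{i-2}, q_i = a_i*q_{i-1} + q_{i-2} with p_{-2}=0, p_{-1}=1, q_{-2}=1, q_{-1}=0:
  i=0: a_0=4, p_0 = 4*1 + 0 = 4, q_0 = 4*0 + 1 = 1.
  i=1: a_1=5, p_1 = 5*4 + 1 = 21, q_1 = 5*1 + 0 = 5.
  i=2: a_2=4, p_2 = 4*21 + 4 = 88, q_2 = 4*5 + 1 = 21.
  i=3: a_3=3, p_3 = 3*88 + 21 = 285, q_3 = 3*21 + 5 = 68.
  i=4: a_4=6, p_4 = 6*285 + 88 = 1798, q_4 = 6*68 + 21 = 429.
  i=5: a_5=6, p_5 = 6*1798 + 285 = 11073, q_5 = 6*429 + 68 = 2642.

4/1, 21/5, 88/21, 285/68, 1798/429, 11073/2642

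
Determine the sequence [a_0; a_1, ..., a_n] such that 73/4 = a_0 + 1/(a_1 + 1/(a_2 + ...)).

[18; 4]

Run the Euclidean algorithm on 73 and 4; the successive quotients are the partial quotients a_0, a_1, ... (each step inverts the fractional part left over by the previous one):
  73 = 18*4 + 1, so a_0 = 18.
  4 = 4*1 + 0, so a_1 = 4.
The remainder reaches 0 after 2 divisions, so the expansion has 2 partial quotients, read off in order.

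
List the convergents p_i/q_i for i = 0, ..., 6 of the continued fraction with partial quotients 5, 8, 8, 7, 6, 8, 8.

Using the convergent recurrence p_i = a_i*p_{i-1} + p_{i-2}, q_i = a_i*q_{i-1} + q_{i-2} with p_{-2}=0, p_{-1}=1, q_{-2}=1, q_{-1}=0:
  i=0: a_0=5, p_0 = 5*1 + 0 = 5, q_0 = 5*0 + 1 = 1.
  i=1: a_1=8, p_1 = 8*5 + 1 = 41, q_1 = 8*1 + 0 = 8.
  i=2: a_2=8, p_2 = 8*41 + 5 = 333, q_2 = 8*8 + 1 = 65.
  i=3: a_3=7, p_3 = 7*333 + 41 = 2372, q_3 = 7*65 + 8 = 463.
  i=4: a_4=6, p_4 = 6*2372 + 333 = 14565, q_4 = 6*463 + 65 = 2843.
  i=5: a_5=8, p_5 = 8*14565 + 2372 = 118892, q_5 = 8*2843 + 463 = 23207.
  i=6: a_6=8, p_6 = 8*118892 + 14565 = 965701, q_6 = 8*23207 + 2843 = 188499.

5/1, 41/8, 333/65, 2372/463, 14565/2843, 118892/23207, 965701/188499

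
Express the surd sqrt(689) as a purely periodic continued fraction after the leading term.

[26; (4, 52)]

Write x_i = (sqrt(689) + m_i)/d_i with (m_0, d_0) = (0, 1). a_0 = floor(sqrt(689)) = 26, since 26^2 = 676 <= 689 < 729 = 27^2.
Iterate m_{i+1} = d_i*a_i - m_i, d_{i+1} = (689 - m_{i+1}^2)/d_i, a_{i+1} = floor((a_0 + m_{i+1})/d_{i+1}):
  m_1 = 1*26 - 0 = 26, d_1 = (689 - 26^2)/1 = 13/1 = 13, a_1 = floor((26 + 26)/13) = 4.
  m_2 = 13*4 - 26 = 26, d_2 = (689 - 26^2)/13 = 13/13 = 1, a_2 = floor((26 + 26)/1) = 52.
  m_3 = 1*52 - 26 = 26, d_3 = (689 - 26^2)/1 = 13/1 = 13: (m_3, d_3) = (m_1, d_1) = (26, 13), so from here the quotients repeat a_1, a_2; the period length is 2.
Hence the expansion of sqrt(689) is a_0 = 26 followed by the repeating block 4, 52 (period 2).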